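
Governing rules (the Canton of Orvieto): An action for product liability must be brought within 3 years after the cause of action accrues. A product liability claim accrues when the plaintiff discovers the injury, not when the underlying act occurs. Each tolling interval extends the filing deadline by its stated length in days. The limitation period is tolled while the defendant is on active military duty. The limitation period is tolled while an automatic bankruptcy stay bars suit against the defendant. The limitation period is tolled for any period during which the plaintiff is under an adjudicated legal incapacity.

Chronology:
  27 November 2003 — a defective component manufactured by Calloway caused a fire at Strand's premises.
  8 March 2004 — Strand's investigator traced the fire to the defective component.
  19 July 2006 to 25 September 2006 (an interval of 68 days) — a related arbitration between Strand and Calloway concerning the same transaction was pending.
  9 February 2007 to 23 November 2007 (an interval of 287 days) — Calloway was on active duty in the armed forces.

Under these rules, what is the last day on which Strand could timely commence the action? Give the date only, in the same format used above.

20 December 2007

Accrual is tied to discovery, so the period began on 8 March 2004 rather than on 27 November 2003 when the act occurred.
The untolled deadline — 3 years after 8 March 2004 — is 8 March 2007.
Because the defendant's active military service ran from 9 February 2007 to 23 November 2007, the deadline is extended by 287 days to 20 December 2007.
No stated provision tolls the period for a pending arbitration, so the interval from 19 July 2006 to 25 September 2006 has no effect on the deadline.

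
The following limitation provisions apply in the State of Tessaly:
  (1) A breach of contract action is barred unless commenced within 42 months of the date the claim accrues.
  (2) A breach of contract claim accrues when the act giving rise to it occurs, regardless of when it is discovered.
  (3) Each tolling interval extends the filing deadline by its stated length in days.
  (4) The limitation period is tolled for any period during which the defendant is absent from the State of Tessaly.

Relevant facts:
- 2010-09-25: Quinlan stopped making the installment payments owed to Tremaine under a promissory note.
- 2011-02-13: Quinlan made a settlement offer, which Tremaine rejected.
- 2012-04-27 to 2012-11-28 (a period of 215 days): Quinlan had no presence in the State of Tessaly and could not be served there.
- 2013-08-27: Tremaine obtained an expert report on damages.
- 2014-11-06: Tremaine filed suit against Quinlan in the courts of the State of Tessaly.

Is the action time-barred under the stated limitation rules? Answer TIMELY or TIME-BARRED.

The claim accrued on 2010-09-25, when the wrongful act occurred.
Adding the 42 months base period to 2010-09-25 gives a deadline of 2014-03-25, before any tolling.
The defendant's absence from the jurisdiction from 2012-04-27 to 2012-11-28 tolled the period for 215 days, extending the deadline to 2014-10-26.
None of the other events listed affects the running of the period under the stated rules.
The 2014-11-06 filing falls after the 2014-10-26 deadline; the claim is time-barred.

TIME-BARRED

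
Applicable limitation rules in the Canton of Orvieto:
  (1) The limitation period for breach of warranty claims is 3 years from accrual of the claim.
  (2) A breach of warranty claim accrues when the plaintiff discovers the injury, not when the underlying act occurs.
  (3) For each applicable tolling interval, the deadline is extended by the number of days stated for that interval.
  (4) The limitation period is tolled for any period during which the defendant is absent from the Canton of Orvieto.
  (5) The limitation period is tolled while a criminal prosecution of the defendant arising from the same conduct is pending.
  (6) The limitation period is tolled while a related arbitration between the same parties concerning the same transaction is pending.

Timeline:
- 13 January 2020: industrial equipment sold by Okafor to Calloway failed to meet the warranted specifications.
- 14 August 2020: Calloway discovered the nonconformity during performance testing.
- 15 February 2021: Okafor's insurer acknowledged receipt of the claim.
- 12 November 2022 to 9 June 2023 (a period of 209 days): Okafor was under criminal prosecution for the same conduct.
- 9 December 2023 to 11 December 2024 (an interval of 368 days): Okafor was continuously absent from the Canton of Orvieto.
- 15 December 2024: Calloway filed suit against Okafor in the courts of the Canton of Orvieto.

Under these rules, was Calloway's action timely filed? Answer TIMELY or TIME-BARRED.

TIMELY

Under the discovery rule, the claim accrued on 14 August 2020, when Calloway discovered the injury — not on the 13 January 2020 date of the underlying act.
Adding the 3 years base period to 14 August 2020 gives a deadline of 14 August 2023, before any tolling.
Because the pending criminal prosecution ran from 12 November 2022 to 9 June 2023, the deadline is extended by 209 days to 10 March 2024.
The defendant's absence from the jurisdiction from 9 December 2023 to 11 December 2024 tolled the period for 368 days, extending the deadline to 13 March 2025.
Nothing else in the chronology tolls or restarts the period.
Filing on 15 December 2024 beat the 13 March 2025 deadline — the action is timely.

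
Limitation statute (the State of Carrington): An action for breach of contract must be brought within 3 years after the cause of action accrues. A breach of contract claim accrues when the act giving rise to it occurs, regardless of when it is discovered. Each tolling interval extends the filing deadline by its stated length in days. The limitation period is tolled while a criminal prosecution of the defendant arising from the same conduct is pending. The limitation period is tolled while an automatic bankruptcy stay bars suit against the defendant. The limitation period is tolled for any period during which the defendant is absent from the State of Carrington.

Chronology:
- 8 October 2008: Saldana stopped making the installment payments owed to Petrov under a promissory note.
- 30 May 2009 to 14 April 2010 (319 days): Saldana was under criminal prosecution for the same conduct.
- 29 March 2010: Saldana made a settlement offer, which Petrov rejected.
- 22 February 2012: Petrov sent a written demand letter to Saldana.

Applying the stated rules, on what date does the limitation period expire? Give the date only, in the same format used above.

22 August 2012

The claim accrued on 8 October 2008, when the wrongful act occurred.
Adding the 3 years base period to 8 October 2008 gives a deadline of 8 October 2011, before any tolling.
The period was tolled for 319 days by the pending criminal prosecution (30 May 2009 to 14 April 2010), pushing the deadline to 22 August 2012.
None of the other events listed affects the running of the period under the stated rules.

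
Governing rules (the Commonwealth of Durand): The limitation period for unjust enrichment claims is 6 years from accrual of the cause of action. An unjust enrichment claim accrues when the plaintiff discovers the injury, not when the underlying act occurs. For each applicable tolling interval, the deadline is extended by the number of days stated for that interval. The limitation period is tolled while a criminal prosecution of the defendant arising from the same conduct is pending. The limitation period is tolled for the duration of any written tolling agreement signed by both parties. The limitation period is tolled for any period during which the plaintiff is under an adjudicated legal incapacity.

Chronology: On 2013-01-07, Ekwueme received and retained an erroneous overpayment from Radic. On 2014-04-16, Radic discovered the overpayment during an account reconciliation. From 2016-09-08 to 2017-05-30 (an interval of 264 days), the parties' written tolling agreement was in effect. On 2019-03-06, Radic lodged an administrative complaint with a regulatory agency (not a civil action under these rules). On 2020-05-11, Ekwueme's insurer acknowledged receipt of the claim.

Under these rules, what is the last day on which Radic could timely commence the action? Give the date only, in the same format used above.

The claim did not accrue until Radic discovered the injury on 2014-04-16; the 2013-01-07 act date does not start the clock under the stated rule.
The untolled deadline — 6 years after 2014-04-16 — is 2020-04-16.
Because the written tolling agreement ran from 2016-09-08 to 2017-05-30, the deadline is extended by 264 days to 2021-01-05.
None of the other events listed affects the running of the period under the stated rules.

2021-01-05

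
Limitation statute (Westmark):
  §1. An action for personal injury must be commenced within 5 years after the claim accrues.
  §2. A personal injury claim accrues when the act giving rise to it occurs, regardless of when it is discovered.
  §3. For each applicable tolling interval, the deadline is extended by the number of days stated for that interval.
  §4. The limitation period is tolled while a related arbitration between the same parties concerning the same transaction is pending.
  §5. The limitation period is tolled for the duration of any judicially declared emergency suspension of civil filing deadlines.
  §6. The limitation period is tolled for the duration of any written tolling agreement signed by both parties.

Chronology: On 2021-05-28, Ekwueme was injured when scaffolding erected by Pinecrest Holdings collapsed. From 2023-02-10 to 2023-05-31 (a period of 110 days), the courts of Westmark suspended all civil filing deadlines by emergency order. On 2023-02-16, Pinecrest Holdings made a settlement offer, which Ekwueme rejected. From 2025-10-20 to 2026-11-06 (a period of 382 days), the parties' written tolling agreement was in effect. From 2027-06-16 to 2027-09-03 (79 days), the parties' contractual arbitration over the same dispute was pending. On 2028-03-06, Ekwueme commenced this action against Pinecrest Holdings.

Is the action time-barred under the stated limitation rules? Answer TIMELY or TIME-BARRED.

TIME-BARRED

The claim accrued on 2021-05-28, when the wrongful act occurred.
5 years from 2021-05-28 is 2026-05-28.
The emergency suspension of filing deadlines from 2023-02-10 to 2023-05-31 tolled the period for 110 days, extending the deadline to 2026-09-15.
Because the written tolling agreement ran from 2025-10-20 to 2026-11-06, the deadline is extended by 382 days to 2027-10-02.
The pending related arbitration from 2027-06-16 to 2027-09-03 tolled the period for 79 days, extending the deadline to 2027-12-20.
Nothing else in the chronology tolls or restarts the period.
The 2028-03-06 filing falls after the 2027-12-20 deadline; the claim is time-barred.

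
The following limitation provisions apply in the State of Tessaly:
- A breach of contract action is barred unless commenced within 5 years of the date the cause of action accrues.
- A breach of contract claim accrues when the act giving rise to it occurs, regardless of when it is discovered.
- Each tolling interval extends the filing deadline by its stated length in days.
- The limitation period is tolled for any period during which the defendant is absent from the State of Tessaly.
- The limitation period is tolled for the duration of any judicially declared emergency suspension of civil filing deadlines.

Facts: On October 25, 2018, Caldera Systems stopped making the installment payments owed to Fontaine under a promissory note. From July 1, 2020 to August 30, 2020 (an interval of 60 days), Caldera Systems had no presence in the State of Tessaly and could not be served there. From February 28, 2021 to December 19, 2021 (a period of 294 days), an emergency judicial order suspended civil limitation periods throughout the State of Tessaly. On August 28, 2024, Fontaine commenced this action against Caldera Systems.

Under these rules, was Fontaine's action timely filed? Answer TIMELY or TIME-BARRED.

TIMELY

The limitation period began to run on October 25, 2018.
Adding the 5 years base period to October 25, 2018 gives a deadline of October 25, 2023, before any tolling.
The period was tolled for 60 days by the defendant's absence from the jurisdiction (July 1, 2020 to August 30, 2020), pushing the deadline to December 24, 2023.
Because the emergency suspension of filing deadlines ran from February 28, 2021 to December 19, 2021, the deadline is extended by 294 days to October 13, 2024.
Fontaine filed on August 28, 2024, before the October 13, 2024 deadline, so the action is timely.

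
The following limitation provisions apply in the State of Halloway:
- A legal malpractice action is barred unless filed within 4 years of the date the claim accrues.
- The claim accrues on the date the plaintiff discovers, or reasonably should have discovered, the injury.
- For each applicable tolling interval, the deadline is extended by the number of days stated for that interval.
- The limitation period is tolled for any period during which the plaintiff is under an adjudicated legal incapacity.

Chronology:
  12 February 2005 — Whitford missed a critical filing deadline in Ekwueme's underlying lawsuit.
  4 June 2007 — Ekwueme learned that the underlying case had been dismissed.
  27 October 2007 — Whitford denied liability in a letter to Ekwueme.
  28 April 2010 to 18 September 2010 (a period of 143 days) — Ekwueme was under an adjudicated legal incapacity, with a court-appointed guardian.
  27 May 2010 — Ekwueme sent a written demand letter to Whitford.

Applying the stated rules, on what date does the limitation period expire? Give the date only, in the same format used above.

Accrual is tied to discovery, so the period began on 4 June 2007 rather than on 12 February 2005 when the act occurred.
4 years from 4 June 2007 is 4 June 2011.
The plaintiff's legal incapacity from 28 April 2010 to 18 September 2010 tolled the period for 143 days, extending the deadline to 25 October 2011.
None of the other events listed affects the running of the period under the stated rules.

25 October 2011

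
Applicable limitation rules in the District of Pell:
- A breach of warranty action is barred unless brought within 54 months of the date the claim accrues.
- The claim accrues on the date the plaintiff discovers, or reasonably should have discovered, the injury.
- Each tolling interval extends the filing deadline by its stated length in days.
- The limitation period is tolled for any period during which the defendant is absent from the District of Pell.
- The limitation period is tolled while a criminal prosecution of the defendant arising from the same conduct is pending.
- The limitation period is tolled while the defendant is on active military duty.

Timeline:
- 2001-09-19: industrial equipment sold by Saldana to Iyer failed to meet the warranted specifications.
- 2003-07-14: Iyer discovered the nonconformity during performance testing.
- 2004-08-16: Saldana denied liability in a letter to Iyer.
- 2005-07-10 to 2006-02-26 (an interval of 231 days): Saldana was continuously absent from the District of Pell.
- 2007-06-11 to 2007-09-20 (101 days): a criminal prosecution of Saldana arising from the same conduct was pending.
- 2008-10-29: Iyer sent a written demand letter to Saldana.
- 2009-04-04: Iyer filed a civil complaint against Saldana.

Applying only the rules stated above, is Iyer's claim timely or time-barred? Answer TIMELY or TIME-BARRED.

Under the discovery rule, the claim accrued on 2003-07-14, when Iyer discovered the injury — not on the 2001-09-19 date of the underlying act.
54 months from 2003-07-14 is 2008-01-14.
Because the defendant's absence from the jurisdiction ran from 2005-07-10 to 2006-02-26, the deadline is extended by 231 days to 2008-09-01.
Because the pending criminal prosecution ran from 2007-06-11 to 2007-09-20, the deadline is extended by 101 days to 2008-12-11.
Nothing else in the chronology tolls or restarts the period.
The 2009-04-04 filing falls after the 2008-12-11 deadline; the claim is time-barred.

TIME-BARRED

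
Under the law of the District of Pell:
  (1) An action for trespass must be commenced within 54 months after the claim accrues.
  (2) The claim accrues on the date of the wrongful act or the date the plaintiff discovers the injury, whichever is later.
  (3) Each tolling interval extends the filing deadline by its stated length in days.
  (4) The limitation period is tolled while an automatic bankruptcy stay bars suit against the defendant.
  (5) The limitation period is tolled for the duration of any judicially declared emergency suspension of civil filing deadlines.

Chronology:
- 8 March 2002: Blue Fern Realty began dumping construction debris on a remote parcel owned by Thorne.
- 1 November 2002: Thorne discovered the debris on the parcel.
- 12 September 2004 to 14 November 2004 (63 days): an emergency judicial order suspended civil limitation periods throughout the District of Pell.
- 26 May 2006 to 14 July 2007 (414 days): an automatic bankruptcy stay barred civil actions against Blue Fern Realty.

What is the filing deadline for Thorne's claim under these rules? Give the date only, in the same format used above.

20 August 2008

Because discovery on 1 November 2002 post-dates the 8 March 2002 act, accrual under the later-of rule falls on 1 November 2002.
The untolled deadline — 54 months after 1 November 2002 — is 1 May 2007.
The period was tolled for 63 days by the emergency suspension of filing deadlines (12 September 2004 to 14 November 2004), pushing the deadline to 3 July 2007.
Because the automatic bankruptcy stay ran from 26 May 2006 to 14 July 2007, the deadline is extended by 414 days to 20 August 2008.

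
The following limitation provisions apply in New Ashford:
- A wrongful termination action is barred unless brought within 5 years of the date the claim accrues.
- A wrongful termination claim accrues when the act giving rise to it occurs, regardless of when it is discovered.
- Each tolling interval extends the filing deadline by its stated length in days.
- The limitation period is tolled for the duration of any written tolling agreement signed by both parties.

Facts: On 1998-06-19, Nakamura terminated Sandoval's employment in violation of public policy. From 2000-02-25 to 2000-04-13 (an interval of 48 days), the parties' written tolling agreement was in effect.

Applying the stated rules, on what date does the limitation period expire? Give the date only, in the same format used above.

The claim accrued on 1998-06-19, when the wrongful act occurred.
5 years from 1998-06-19 is 2003-06-19.
The written tolling agreement from 2000-02-25 to 2000-04-13 tolled the period for 48 days, extending the deadline to 2003-08-06.

2003-08-06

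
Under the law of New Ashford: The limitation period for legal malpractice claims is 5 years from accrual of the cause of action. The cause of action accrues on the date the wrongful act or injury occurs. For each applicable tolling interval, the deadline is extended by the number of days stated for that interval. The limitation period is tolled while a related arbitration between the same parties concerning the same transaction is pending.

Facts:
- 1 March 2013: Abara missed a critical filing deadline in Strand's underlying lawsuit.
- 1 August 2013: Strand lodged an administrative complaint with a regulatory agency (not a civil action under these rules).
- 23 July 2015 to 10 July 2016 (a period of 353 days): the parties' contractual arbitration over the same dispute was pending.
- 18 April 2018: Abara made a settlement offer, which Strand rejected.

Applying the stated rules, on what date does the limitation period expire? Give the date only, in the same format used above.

17 February 2019

The claim accrued on 1 March 2013, when the wrongful act occurred.
Adding the 5 years base period to 1 March 2013 gives a deadline of 1 March 2018, before any tolling.
The period was tolled for 353 days by the pending related arbitration (23 July 2015 to 10 July 2016), pushing the deadline to 17 February 2019.
None of the other events listed affects the running of the period under the stated rules.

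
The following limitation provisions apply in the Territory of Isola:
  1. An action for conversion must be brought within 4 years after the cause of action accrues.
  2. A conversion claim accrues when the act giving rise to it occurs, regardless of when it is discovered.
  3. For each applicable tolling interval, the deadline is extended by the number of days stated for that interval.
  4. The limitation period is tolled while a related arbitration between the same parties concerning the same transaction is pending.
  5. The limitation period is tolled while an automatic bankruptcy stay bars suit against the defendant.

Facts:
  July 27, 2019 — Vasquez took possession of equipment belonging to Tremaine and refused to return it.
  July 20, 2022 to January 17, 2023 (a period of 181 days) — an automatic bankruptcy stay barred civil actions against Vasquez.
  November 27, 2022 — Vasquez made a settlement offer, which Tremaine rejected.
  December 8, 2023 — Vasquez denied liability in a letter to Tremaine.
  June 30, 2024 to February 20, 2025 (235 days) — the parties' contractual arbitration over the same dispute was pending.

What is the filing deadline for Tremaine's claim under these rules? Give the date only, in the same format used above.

January 24, 2024

The claim accrued on July 27, 2019, when the wrongful act occurred.
4 years from July 27, 2019 is July 27, 2023.
The automatic bankruptcy stay from July 20, 2022 to January 17, 2023 tolled the period for 181 days, extending the deadline to January 24, 2024.
The pending related arbitration starting June 30, 2024 came too late — the period had run on January 24, 2024 — and so does not extend the deadline.
Nothing else in the chronology tolls or restarts the period.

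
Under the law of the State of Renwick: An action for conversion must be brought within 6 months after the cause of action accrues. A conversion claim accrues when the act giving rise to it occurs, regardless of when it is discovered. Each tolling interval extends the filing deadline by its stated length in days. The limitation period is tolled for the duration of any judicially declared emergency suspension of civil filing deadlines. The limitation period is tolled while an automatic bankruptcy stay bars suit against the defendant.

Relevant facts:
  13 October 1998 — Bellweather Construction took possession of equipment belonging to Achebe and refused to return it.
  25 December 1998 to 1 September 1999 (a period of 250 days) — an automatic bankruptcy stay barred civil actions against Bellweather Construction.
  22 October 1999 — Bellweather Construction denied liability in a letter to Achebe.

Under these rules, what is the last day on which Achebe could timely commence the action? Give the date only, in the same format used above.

19 December 1999

The claim accrued on 13 October 1998, when the wrongful act occurred.
The untolled deadline — 6 months after 13 October 1998 — is 13 April 1999.
The period was tolled for 250 days by the automatic bankruptcy stay (25 December 1998 to 1 September 1999), pushing the deadline to 19 December 1999.
None of the other events listed affects the running of the period under the stated rules.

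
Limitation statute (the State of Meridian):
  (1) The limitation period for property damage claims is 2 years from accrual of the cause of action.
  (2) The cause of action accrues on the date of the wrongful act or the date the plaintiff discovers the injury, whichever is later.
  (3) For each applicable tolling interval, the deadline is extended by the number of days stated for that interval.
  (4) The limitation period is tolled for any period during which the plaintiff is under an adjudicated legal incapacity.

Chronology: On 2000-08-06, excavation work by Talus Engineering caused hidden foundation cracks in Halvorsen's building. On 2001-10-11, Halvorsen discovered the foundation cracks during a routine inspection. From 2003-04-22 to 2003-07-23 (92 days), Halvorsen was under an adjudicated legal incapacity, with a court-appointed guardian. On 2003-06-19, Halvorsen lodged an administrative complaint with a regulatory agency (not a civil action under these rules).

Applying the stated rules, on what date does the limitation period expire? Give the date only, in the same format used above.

Taking the later of the act (2000-08-06) and discovery (2001-10-11), the claim accrued on 2001-10-11.
The untolled deadline — 2 years after 2001-10-11 — is 2003-10-11.
Because the plaintiff's legal incapacity ran from 2003-04-22 to 2003-07-23, the deadline is extended by 92 days to 2004-01-11.
None of the other events listed affects the running of the period under the stated rules.

2004-01-11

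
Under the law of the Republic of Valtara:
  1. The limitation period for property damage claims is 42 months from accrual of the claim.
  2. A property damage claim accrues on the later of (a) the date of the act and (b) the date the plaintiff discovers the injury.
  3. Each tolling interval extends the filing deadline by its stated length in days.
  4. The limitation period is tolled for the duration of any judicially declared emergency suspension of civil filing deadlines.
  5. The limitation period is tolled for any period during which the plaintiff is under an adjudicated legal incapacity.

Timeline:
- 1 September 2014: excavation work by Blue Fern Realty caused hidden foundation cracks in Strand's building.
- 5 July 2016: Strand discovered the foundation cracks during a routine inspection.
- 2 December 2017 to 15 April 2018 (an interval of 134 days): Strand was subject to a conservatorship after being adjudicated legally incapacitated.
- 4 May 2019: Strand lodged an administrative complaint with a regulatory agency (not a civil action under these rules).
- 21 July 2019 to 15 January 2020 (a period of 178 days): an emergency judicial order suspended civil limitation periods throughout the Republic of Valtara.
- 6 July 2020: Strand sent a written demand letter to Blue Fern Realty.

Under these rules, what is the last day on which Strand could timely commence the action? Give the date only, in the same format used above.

12 November 2020

Taking the later of the act (1 September 2014) and discovery (5 July 2016), the claim accrued on 5 July 2016.
42 months from 5 July 2016 is 5 January 2020.
The plaintiff's legal incapacity from 2 December 2017 to 15 April 2018 tolled the period for 134 days, extending the deadline to 18 May 2020.
The emergency suspension of filing deadlines from 21 July 2019 to 15 January 2020 tolled the period for 178 days, extending the deadline to 12 November 2020.
None of the other events listed affects the running of the period under the stated rules.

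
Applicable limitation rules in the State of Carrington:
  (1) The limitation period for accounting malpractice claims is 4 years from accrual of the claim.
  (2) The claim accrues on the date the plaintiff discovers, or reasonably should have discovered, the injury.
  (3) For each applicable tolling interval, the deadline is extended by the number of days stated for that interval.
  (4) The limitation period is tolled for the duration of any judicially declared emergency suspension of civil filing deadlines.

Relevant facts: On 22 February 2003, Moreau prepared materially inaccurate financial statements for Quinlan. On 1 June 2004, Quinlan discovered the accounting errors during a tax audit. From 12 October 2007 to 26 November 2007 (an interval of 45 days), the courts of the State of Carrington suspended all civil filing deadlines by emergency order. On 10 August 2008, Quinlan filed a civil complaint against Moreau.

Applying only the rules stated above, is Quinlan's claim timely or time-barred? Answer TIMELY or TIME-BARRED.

TIME-BARRED

Accrual is tied to discovery, so the period began on 1 June 2004 rather than on 22 February 2003 when the act occurred.
4 years from 1 June 2004 is 1 June 2008.
The period was tolled for 45 days by the emergency suspension of filing deadlines (12 October 2007 to 26 November 2007), pushing the deadline to 16 July 2008.
The 10 August 2008 filing falls after the 16 July 2008 deadline; the claim is time-barred.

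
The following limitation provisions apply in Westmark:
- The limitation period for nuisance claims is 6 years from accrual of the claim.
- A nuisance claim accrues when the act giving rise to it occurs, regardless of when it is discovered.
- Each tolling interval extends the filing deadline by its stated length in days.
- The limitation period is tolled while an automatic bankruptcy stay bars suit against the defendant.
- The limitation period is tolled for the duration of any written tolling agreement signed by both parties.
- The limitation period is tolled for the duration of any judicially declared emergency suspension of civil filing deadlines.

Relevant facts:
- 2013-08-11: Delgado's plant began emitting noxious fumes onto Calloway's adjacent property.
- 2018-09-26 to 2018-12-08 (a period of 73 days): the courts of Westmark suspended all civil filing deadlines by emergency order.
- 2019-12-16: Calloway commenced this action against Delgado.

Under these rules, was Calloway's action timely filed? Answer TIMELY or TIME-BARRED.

TIME-BARRED

The limitation period began to run on 2013-08-11.
The untolled deadline — 6 years after 2013-08-11 — is 2019-08-11.
The emergency suspension of filing deadlines from 2018-09-26 to 2018-12-08 tolled the period for 73 days, extending the deadline to 2019-10-23.
Filing on 2019-12-16 missed the 2019-10-23 deadline — the action is time-barred.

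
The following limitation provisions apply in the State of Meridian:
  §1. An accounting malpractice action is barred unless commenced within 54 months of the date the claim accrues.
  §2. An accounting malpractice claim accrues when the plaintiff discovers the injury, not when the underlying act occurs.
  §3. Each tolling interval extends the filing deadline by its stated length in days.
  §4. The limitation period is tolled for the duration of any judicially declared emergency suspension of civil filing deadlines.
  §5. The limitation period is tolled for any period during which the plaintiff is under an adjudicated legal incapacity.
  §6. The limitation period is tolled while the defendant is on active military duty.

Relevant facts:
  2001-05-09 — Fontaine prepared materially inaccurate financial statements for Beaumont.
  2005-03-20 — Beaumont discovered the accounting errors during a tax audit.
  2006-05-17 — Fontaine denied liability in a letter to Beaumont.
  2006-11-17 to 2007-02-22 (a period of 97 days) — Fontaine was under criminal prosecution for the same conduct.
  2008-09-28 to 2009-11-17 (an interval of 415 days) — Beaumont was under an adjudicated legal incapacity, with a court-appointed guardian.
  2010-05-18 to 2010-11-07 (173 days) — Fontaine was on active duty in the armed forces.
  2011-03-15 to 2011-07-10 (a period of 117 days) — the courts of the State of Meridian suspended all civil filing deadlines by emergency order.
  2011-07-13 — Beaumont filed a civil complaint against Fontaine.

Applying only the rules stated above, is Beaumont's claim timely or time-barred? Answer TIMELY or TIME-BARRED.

TIMELY

Under the discovery rule, the claim accrued on 2005-03-20, when Beaumont discovered the injury — not on the 2001-05-09 date of the underlying act.
Adding the 54 months base period to 2005-03-20 gives a deadline of 2009-09-20, before any tolling.
The plaintiff's legal incapacity from 2008-09-28 to 2009-11-17 tolled the period for 415 days, extending the deadline to 2010-11-09.
The period was tolled for 173 days by the defendant's active military service (2010-05-18 to 2010-11-07), pushing the deadline to 2011-05-01.
The emergency suspension of filing deadlines from 2011-03-15 to 2011-07-10 tolled the period for 117 days, extending the deadline to 2011-08-26.
The pending criminal prosecution from 2006-11-17 to 2007-02-22 does not toll the period, because no stated rule makes a criminal prosecution a tolling event.
Nothing else in the chronology tolls or restarts the period.
The 2011-07-13 filing precedes the 2011-08-26 deadline; the claim is timely.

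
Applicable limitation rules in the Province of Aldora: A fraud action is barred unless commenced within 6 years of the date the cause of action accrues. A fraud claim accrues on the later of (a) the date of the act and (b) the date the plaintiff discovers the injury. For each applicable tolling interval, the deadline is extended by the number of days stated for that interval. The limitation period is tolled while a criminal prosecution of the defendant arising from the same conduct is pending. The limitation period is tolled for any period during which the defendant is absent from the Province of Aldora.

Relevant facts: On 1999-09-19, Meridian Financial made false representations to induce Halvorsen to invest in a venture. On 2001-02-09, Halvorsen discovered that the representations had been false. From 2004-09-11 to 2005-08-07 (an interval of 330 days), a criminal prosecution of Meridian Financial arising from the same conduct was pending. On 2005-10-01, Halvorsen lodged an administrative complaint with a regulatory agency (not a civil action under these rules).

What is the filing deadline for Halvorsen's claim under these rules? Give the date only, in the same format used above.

Because discovery on 2001-02-09 post-dates the 1999-09-19 act, accrual under the later-of rule falls on 2001-02-09.
Adding the 6 years base period to 2001-02-09 gives a deadline of 2007-02-09, before any tolling.
Because the pending criminal prosecution ran from 2004-09-11 to 2005-08-07, the deadline is extended by 330 days to 2008-01-05.
The other events in the timeline have no effect on the limitation period under the stated rules.

2008-01-05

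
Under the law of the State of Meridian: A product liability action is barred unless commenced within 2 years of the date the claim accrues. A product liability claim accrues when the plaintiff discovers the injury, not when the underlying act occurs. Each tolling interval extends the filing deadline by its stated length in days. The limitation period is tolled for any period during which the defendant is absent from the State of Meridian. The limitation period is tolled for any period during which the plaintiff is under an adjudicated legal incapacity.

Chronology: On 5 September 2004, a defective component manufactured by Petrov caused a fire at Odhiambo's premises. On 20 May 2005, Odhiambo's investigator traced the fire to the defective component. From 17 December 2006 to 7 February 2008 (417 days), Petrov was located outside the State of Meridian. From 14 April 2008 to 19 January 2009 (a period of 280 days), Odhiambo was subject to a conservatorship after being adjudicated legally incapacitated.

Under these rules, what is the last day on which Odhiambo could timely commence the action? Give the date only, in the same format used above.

The claim did not accrue until Odhiambo discovered the injury on 20 May 2005; the 5 September 2004 act date does not start the clock under the stated rule.
2 years from 20 May 2005 is 20 May 2007.
The period was tolled for 417 days by the defendant's absence from the jurisdiction (17 December 2006 to 7 February 2008), pushing the deadline to 10 July 2008.
The plaintiff's legal incapacity from 14 April 2008 to 19 January 2009 tolled the period for 280 days, extending the deadline to 16 April 2009.

16 April 2009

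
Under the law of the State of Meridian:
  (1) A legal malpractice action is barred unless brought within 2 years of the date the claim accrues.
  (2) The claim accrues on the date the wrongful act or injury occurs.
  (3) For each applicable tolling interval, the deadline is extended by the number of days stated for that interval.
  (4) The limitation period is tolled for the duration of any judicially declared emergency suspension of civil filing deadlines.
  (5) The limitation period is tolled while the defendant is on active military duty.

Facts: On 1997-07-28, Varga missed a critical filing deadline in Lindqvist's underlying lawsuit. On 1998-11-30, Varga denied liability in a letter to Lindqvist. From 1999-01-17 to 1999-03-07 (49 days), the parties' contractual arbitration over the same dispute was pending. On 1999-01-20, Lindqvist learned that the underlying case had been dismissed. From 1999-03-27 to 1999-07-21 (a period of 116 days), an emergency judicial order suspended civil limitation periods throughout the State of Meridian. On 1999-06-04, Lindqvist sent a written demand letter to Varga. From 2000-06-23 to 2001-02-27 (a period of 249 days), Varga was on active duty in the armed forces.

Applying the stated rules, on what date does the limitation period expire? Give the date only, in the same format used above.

Because the rule ties accrual to occurrence, the claim accrued on 1997-07-28, not on the 1999-01-20 discovery date.
The untolled deadline — 2 years after 1997-07-28 — is 1999-07-28.
The period was tolled for 116 days by the emergency suspension of filing deadlines (1999-03-27 to 1999-07-21), pushing the deadline to 1999-11-21.
The defendant's active military service starting 2000-06-23 came too late — the period had run on 1999-11-21 — and so does not extend the deadline.
No stated provision tolls the period for a pending arbitration, so the interval from 1999-01-17 to 1999-03-07 has no effect on the deadline.
Nothing else in the chronology tolls or restarts the period.

1999-11-21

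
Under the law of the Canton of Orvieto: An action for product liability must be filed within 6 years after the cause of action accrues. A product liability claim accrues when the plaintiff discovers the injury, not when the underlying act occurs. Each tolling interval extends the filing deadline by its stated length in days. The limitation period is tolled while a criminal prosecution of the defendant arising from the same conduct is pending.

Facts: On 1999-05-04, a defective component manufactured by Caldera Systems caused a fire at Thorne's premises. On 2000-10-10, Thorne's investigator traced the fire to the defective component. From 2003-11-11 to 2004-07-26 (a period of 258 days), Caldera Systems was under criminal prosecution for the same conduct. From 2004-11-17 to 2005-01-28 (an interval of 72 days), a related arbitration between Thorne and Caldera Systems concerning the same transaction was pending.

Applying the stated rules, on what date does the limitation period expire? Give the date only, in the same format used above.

2007-06-25

The claim did not accrue until Thorne discovered the injury on 2000-10-10; the 1999-05-04 act date does not start the clock under the stated rule.
Adding the 6 years base period to 2000-10-10 gives a deadline of 2006-10-10, before any tolling.
Because the pending criminal prosecution ran from 2003-11-11 to 2004-07-26, the deadline is extended by 258 days to 2007-06-25.
Although a pending arbitration ran from 2004-11-17 to 2005-01-28, the stated rules do not make that a tolling event, so it is disregarded.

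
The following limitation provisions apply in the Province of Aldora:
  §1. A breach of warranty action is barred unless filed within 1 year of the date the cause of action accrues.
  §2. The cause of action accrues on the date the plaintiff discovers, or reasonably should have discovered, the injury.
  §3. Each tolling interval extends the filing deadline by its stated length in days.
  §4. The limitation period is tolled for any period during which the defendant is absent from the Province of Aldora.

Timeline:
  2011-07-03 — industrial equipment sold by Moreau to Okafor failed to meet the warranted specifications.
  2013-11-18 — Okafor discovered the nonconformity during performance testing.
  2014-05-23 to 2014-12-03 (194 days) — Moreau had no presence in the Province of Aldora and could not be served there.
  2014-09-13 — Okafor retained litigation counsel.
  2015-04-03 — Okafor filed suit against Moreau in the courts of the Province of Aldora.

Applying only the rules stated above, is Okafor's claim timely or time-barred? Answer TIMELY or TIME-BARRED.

The claim did not accrue until Okafor discovered the injury on 2013-11-18; the 2011-07-03 act date does not start the clock under the stated rule.
The untolled deadline — 1 year after 2013-11-18 — is 2014-11-18.
Because the defendant's absence from the jurisdiction ran from 2014-05-23 to 2014-12-03, the deadline is extended by 194 days to 2015-05-31.
None of the other events listed affects the running of the period under the stated rules.
The 2015-04-03 filing precedes the 2015-05-31 deadline; the claim is timely.

TIMELY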